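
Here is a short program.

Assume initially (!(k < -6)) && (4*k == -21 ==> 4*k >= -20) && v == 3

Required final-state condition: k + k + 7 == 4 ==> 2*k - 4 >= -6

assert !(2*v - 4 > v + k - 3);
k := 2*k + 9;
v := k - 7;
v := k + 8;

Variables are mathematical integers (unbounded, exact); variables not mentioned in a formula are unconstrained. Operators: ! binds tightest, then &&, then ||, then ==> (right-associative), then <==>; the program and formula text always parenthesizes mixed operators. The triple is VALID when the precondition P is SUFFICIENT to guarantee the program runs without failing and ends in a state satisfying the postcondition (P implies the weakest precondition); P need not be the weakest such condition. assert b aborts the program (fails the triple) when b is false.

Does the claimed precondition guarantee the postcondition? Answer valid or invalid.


Working backward. After the program, the postcondition k + k + 7 == 4 ==> 2*k - 4 >= -6 must hold; in canonical form it is 2*k == -3 ==> 2*k >= -2.
Before v := k + 8: 2*k == -3 ==> 2*k >= -2
Before v := k - 7: 2*k == -3 ==> 2*k >= -2
Before k := 2*k + 9: 4*k == -21 ==> 4*k >= -20
Before assert !(2*v - 4 > v + k - 3): (!(v > k + 1)) && (4*k == -21 ==> 4*k >= -20)
The weakest precondition is (!(v > k + 1)) && (4*k == -21 ==> 4*k >= -20).
Check whether (!(k < -6)) && (4*k == -21 ==> 4*k >= -20) && v == 3 implies it.
Countermodel: at the initial state k = -6, v = 3, the precondition holds but the weakest precondition fails.
Answer: invalid


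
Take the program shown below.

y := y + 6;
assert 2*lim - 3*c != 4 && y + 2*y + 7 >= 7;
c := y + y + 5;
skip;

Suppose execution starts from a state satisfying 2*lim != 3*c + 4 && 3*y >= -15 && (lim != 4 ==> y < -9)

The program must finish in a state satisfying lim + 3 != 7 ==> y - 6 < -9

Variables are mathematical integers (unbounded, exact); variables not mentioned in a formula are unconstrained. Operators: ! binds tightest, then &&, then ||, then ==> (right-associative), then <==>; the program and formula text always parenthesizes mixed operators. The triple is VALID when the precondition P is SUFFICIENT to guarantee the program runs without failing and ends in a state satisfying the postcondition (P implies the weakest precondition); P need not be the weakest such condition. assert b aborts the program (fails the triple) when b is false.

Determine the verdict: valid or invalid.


Working backward. After the program, the postcondition lim + 3 != 7 ==> y - 6 < -9 must hold; in canonical form it is lim != 4 ==> y < -3.
Before skip: lim != 4 ==> y < -3
Before c := y + y + 5: lim != 4 ==> y < -3
Before assert 2*lim - 3*c != 4 && y + 2*y + 7 >= 7: 2*lim != 3*c + 4 && 3*y >= 0 && (lim != 4 ==> y < -3)
Before y := y + 6: 2*lim != 3*c + 4 && 3*y >= -18 && (lim != 4 ==> y < -9)
The weakest precondition is 2*lim != 3*c + 4 && 3*y >= -18 && (lim != 4 ==> y < -9).
Check whether 2*lim != 3*c + 4 && 3*y >= -15 && (lim != 4 ==> y < -9) implies it.
Every state satisfying the precondition satisfies the weakest precondition: the implication holds.
Answer: valid


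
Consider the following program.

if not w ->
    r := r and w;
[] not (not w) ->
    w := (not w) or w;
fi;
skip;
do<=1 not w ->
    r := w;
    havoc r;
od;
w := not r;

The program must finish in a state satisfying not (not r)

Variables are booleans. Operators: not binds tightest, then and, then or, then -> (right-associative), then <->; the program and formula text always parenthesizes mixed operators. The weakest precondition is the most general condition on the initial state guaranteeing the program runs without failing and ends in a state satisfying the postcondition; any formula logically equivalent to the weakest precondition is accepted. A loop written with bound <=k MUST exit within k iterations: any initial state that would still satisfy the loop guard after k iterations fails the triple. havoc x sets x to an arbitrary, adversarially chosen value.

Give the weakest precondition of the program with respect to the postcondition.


Working backward. After the program, the postcondition not (not r) must hold; in canonical form it is r.
Before w := not r: r
Before the loop (bound <=1), unroll the exhaustion recursion (WP_0 = exit-now case; WP_j = one more guarded iteration, up to j = 1):
  WP_0: w and r
  WP_1: w and (w -> r)
So before the loop: w and (w -> r)
Before skip: w and (w -> r)
Then branch requires w and (w -> (r and w)); else branch requires r.
Before the if: ((not w) -> (w and (w -> (r and w)))) and (w -> r)
Answer: WP = ((not w) -> (w and (w -> (r and w)))) and (w -> r)


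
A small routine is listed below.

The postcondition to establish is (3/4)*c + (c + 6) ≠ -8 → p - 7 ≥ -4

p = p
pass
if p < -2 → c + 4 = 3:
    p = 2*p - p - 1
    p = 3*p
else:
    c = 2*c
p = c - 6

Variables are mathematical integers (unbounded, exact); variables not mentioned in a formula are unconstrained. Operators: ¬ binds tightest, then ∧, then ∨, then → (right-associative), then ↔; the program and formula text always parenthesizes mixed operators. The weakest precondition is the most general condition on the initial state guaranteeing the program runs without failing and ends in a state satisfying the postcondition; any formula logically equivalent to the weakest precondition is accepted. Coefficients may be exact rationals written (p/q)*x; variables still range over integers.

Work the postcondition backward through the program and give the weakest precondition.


Working backward. After the program, the postcondition (3/4)*c + (c + 6) ≠ -8 → p - 7 ≥ -4 must hold; in canonical form it is (7/4)*c ≠ -14 → p ≥ 3.
Before p := c - 6: (7/4)*c ≠ -14 → c ≥ 9
Then branch requires (7/4)*c ≠ -14 → c ≥ 9; else branch requires (7/2)*c ≠ -14 → 2*c ≥ 9.
Before the if: ((p < -2 → c = -1) → ((7/4)*c ≠ -14 → c ≥ 9)) ∧ ((¬(p < -2 → c = -1)) → ((7/2)*c ≠ -14 → 2*c ≥ 9))
Before skip: ((p < -2 → c = -1) → ((7/4)*c ≠ -14 → c ≥ 9)) ∧ ((¬(p < -2 → c = -1)) → ((7/2)*c ≠ -14 → 2*c ≥ 9))
Before p := p: ((p < -2 → c = -1) → ((7/4)*c ≠ -14 → c ≥ 9)) ∧ ((¬(p < -2 → c = -1)) → ((7/2)*c ≠ -14 → 2*c ≥ 9))
Answer: WP = ((p < -2 → c = -1) → ((7/4)*c ≠ -14 → c ≥ 9)) ∧ ((¬(p < -2 → c = -1)) → ((7/2)*c ≠ -14 → 2*c ≥ 9))


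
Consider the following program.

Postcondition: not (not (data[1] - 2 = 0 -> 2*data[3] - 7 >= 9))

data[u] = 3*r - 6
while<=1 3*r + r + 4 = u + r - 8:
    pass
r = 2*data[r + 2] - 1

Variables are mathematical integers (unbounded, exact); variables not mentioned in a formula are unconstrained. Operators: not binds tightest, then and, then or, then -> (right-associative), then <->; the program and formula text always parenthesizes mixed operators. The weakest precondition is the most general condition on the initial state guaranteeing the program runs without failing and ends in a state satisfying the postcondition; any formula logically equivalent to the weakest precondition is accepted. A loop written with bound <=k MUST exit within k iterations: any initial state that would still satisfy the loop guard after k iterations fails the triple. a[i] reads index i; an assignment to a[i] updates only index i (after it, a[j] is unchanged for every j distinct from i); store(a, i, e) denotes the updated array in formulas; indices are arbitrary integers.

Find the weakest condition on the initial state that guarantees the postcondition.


Working backward. After the program, the postcondition not (not (data[1] - 2 = 0 -> 2*data[3] - 7 >= 9)) must hold; in canonical form it is data[1] = 2 -> 2*data[3] >= 16.
Before r := 2*data[r + 2] - 1: data[1] = 2 -> 2*data[3] >= 16
Before the loop (bound <=1), unroll the exhaustion recursion (WP_0 = exit-now case; WP_j = one more guarded iteration, up to j = 1):
  WP_0: (not (3*r = u - 12)) and (data[1] = 2 -> 2*data[3] >= 16)
  WP_1: (3*r = u - 12 -> ((not (3*r = u - 12)) and (data[1] = 2 -> 2*data[3] >= 16))) and ((not (3*r = u - 12)) -> (data[1] = 2 -> 2*data[3] >= 16))
So before the loop: (3*r = u - 12 -> ((not (3*r = u - 12)) and (data[1] = 2 -> 2*data[3] >= 16))) and ((not (3*r = u - 12)) -> (data[1] = 2 -> 2*data[3] >= 16))
Before data[u] := 3*r - 6: (3*r = u - 12 -> ((not (3*r = u - 12)) and (store(data, u, 3*r - 6)[1] = 2 -> 2*store(data, u, 3*r - 6)[3] >= 16))) and ((not (3*r = u - 12)) -> (store(data, u, 3*r - 6)[1] = 2 -> 2*store(data, u, 3*r - 6)[3] >= 16))
Answer: WP = (3*r = u - 12 -> ((not (3*r = u - 12)) and (store(data, u, 3*r - 6)[1] = 2 -> 2*store(data, u, 3*r - 6)[3] >= 16))) and ((not (3*r = u - 12)) -> (store(data, u, 3*r - 6)[1] = 2 -> 2*store(data, u, 3*r - 6)[3] >= 16))


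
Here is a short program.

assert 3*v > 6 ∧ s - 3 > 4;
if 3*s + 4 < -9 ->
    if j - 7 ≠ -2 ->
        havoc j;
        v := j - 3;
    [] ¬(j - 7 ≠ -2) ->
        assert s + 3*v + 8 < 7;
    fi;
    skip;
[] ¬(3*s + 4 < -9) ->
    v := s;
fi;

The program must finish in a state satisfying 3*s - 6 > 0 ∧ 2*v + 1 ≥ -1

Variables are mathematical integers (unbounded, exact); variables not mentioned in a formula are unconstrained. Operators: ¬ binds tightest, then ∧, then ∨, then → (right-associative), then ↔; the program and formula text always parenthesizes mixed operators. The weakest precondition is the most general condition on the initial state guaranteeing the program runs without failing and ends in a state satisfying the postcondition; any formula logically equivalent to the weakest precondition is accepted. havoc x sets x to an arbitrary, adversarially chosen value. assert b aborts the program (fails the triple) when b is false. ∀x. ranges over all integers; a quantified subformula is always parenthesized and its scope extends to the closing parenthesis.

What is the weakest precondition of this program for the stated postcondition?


Working backward. After the program, the postcondition 3*s - 6 > 0 ∧ 2*v + 1 ≥ -1 must hold; in canonical form it is 3*s > 6 ∧ 2*v ≥ -2.
Then branch requires (j ≠ 5 → (∀j_1. (3*s > 6 ∧ 2*j_1 ≥ 4))) ∧ ((¬(j ≠ 5)) → (s + 3*v < -1 ∧ 3*s > 6 ∧ 2*v ≥ -2)); else branch requires 3*s > 6 ∧ 2*s ≥ -2.
Before the if: (3*s < -13 → ((j ≠ 5 → (∀j_1. (3*s > 6 ∧ 2*j_1 ≥ 4))) ∧ ((¬(j ≠ 5)) → (s + 3*v < -1 ∧ 3*s > 6 ∧ 2*v ≥ -2)))) ∧ ((¬(3*s < -13)) → (3*s > 6 ∧ 2*s ≥ -2))
Before assert 3*v > 6 ∧ s - 3 > 4: 3*v > 6 ∧ s > 7 ∧ (3*s < -13 → ((j ≠ 5 → (∀j_1. (3*s > 6 ∧ 2*j_1 ≥ 4))) ∧ ((¬(j ≠ 5)) → (s + 3*v < -1 ∧ 3*s > 6 ∧ 2*v ≥ -2)))) ∧ ((¬(3*s < -13)) → (3*s > 6 ∧ 2*s ≥ -2))
Answer: WP = 3*v > 6 ∧ s > 7 ∧ (3*s < -13 → ((j ≠ 5 → (∀j_1. (3*s > 6 ∧ 2*j_1 ≥ 4))) ∧ ((¬(j ≠ 5)) → (s + 3*v < -1 ∧ 3*s > 6 ∧ 2*v ≥ -2)))) ∧ ((¬(3*s < -13)) → (3*s > 6 ∧ 2*s ≥ -2))


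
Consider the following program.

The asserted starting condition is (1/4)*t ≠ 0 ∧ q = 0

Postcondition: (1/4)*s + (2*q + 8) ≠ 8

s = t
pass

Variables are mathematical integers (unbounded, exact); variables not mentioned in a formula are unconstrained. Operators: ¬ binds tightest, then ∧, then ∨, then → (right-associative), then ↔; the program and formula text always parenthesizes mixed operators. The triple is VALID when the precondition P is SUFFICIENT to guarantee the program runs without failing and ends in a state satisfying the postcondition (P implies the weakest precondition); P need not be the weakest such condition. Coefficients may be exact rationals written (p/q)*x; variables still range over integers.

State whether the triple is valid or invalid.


Working backward. After the program, the postcondition (1/4)*s + (2*q + 8) ≠ 8 must hold; in canonical form it is 2*q + (1/4)*s ≠ 0.
Before skip: 2*q + (1/4)*s ≠ 0
Before s := t: 2*q + (1/4)*t ≠ 0
The weakest precondition is 2*q + (1/4)*t ≠ 0.
Check whether (1/4)*t ≠ 0 ∧ q = 0 implies it.
Every state satisfying the precondition satisfies the weakest precondition: the implication holds.
Answer: valid


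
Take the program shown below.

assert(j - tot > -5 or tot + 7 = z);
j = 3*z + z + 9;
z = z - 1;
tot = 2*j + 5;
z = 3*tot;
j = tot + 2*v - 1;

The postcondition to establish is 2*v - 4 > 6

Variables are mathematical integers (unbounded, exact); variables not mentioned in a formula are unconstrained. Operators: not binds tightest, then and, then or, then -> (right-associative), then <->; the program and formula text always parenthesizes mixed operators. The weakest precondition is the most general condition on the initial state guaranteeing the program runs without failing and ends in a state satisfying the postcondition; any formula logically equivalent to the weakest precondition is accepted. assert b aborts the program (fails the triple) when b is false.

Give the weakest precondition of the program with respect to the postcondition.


Working backward. After the program, the postcondition 2*v - 4 > 6 must hold; in canonical form it is 2*v > 10.
Before j := tot + 2*v - 1: 2*v > 10
Before z := 3*tot: 2*v > 10
Before tot := 2*j + 5: 2*v > 10
Before z := z - 1: 2*v > 10
Before j := 3*z + z + 9: 2*v > 10
Before assert j - tot > -5 or tot + 7 = z: (j > tot - 5 or tot = z - 7) and 2*v > 10
Answer: WP = (j > tot - 5 or tot = z - 7) and 2*v > 10


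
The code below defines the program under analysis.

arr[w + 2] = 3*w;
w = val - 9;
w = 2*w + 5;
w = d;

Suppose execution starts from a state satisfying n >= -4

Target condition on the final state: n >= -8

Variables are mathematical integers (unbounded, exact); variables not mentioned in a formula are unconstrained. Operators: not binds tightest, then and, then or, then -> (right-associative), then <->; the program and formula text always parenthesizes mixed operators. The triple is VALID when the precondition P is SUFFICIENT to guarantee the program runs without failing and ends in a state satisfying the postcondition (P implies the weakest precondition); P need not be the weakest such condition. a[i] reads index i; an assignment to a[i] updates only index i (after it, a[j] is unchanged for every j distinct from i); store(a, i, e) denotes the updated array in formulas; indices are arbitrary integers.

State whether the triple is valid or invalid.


Working backward. After the program, n >= -8 must hold.
Before w := d: n >= -8
Before w := 2*w + 5: n >= -8
Before w := val - 9: n >= -8
Before arr[w + 2] := 3*w: n >= -8
The weakest precondition is n >= -8.
Check whether n >= -4 implies it.
Every state satisfying the precondition satisfies the weakest precondition: the implication holds.
Answer: valid


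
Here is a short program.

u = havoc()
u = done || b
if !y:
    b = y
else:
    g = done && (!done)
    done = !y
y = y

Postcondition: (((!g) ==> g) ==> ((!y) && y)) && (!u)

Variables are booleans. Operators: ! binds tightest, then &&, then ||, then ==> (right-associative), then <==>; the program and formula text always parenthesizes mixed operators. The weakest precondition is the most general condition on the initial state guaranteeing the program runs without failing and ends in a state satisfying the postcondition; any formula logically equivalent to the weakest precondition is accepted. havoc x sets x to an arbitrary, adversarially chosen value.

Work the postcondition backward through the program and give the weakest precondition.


Working backward. After the program, the postcondition (((!g) ==> g) ==> ((!y) && y)) && (!u) must hold; in canonical form it is (!((!g) ==> g)) && (!u).
Before y := y: (!((!g) ==> g)) && (!u)
Then branch requires (!((!g) ==> g)) && (!u); else branch requires !u.
Before the if: ((!y) ==> ((!((!g) ==> g)) && (!u))) && (y ==> (!u))
Before u := done || b: ((!y) ==> ((!((!g) ==> g)) && (!(done || b)))) && (y ==> (!(done || b)))
Before havoc u: ((!y) ==> ((!((!g) ==> g)) && (!(done || b)))) && (y ==> (!(done || b)))
Answer: WP = ((!y) ==> ((!((!g) ==> g)) && (!(done || b)))) && (y ==> (!(done || b)))


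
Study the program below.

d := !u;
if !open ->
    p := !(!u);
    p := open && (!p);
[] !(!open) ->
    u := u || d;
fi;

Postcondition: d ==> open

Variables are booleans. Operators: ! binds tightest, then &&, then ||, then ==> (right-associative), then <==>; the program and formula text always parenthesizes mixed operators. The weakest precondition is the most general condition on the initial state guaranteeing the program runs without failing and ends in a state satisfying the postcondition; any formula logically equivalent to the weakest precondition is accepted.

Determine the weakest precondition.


Working backward. After the program, d ==> open must hold.
Then branch requires d ==> open; else branch requires d ==> open.
Before the if: ((!open) ==> (d ==> open)) && (open ==> (d ==> open))
Before d := !u: ((!open) ==> ((!u) ==> open)) && (open ==> ((!u) ==> open))
Answer: WP = ((!open) ==> ((!u) ==> open)) && (open ==> ((!u) ==> open))


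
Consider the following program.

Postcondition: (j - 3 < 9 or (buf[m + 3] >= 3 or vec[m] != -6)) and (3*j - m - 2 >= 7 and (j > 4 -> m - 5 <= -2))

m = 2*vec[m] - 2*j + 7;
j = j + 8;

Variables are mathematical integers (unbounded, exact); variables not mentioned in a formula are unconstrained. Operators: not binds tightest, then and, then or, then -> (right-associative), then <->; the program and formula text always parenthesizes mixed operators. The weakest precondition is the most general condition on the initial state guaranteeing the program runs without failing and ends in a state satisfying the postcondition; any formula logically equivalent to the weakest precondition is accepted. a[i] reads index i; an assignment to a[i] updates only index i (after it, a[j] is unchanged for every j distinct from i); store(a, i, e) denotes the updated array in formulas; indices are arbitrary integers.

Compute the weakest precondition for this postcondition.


Working backward. After the program, the postcondition (j - 3 < 9 or (buf[m + 3] >= 3 or vec[m] != -6)) and (3*j - m - 2 >= 7 and (j > 4 -> m - 5 <= -2)) must hold; in canonical form it is (j < 12 or buf[m + 3] >= 3 or vec[m] != -6) and 3*j >= m + 9 and (j > 4 -> m <= 3).
Before j := j + 8: (j < 4 or buf[m + 3] >= 3 or vec[m] != -6) and 3*j >= m - 15 and (j > -4 -> m <= 3)
Before m := 2*vec[m] - 2*j + 7: (j < 4 or buf[2*vec[m] - 2*j + 10] >= 3 or vec[2*vec[m] - 2*j + 7] != -6) and 5*j >= 2*vec[m] - 8 and (j > -4 -> 2*vec[m] <= 2*j - 4)
Answer: WP = (j < 4 or buf[2*vec[m] - 2*j + 10] >= 3 or vec[2*vec[m] - 2*j + 7] != -6) and 5*j >= 2*vec[m] - 8 and (j > -4 -> 2*vec[m] <= 2*j - 4)


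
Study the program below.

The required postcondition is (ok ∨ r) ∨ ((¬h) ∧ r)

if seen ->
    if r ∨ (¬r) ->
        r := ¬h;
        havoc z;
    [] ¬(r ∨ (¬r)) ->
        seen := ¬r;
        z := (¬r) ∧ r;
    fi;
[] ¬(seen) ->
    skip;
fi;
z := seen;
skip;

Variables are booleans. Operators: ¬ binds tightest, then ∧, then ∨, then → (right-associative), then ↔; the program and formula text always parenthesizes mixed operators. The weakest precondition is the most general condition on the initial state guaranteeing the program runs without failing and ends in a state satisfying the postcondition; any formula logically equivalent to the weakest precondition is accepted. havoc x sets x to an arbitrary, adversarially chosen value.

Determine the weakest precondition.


Working backward. After the program, the postcondition (ok ∨ r) ∨ ((¬h) ∧ r) must hold; in canonical form it is ok ∨ r ∨ ((¬h) ∧ r).
Before skip: ok ∨ r ∨ ((¬h) ∧ r)
Before z := seen: ok ∨ r ∨ ((¬h) ∧ r)
Then branch requires ok ∨ (¬h); else branch requires ok ∨ r ∨ ((¬h) ∧ r).
Before the if: (seen → (ok ∨ (¬h))) ∧ ((¬seen) → (ok ∨ r ∨ ((¬h) ∧ r)))
Answer: WP = (seen → (ok ∨ (¬h))) ∧ ((¬seen) → (ok ∨ r ∨ ((¬h) ∧ r)))


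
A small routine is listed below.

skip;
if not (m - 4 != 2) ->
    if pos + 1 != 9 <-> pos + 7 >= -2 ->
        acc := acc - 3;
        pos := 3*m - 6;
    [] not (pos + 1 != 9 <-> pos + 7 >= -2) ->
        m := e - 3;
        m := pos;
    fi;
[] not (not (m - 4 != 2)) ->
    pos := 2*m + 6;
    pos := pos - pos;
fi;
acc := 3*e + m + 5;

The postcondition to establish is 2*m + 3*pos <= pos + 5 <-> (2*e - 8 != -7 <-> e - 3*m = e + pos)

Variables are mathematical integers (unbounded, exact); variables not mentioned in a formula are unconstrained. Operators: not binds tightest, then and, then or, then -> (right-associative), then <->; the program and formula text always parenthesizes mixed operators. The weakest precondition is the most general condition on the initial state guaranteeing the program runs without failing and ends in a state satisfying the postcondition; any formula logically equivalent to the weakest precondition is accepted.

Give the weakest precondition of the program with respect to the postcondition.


Working backward. After the program, the postcondition 2*m + 3*pos <= pos + 5 <-> (2*e - 8 != -7 <-> e - 3*m = e + pos) must hold; in canonical form it is 2*m + 2*pos <= 5 <-> (2*e != 1 <-> 3*m + pos = 0).
Before acc := 3*e + m + 5: 2*m + 2*pos <= 5 <-> (2*e != 1 <-> 3*m + pos = 0)
Then branch requires ((pos != 8 <-> pos >= -9) -> (8*m <= 17 <-> (2*e != 1 <-> 6*m = 6))) and ((not (pos != 8 <-> pos >= -9)) -> (4*pos <= 5 <-> (2*e != 1 <-> 4*pos = 0))); else branch requires 2*m <= 5 <-> (2*e != 1 <-> 3*m = 0).
Before the if: ((not (m != 6)) -> (((pos != 8 <-> pos >= -9) -> (8*m <= 17 <-> (2*e != 1 <-> 6*m = 6))) and ((not (pos != 8 <-> pos >= -9)) -> (4*pos <= 5 <-> (2*e != 1 <-> 4*pos = 0))))) and (m != 6 -> (2*m <= 5 <-> (2*e != 1 <-> 3*m = 0)))
Before skip: ((not (m != 6)) -> (((pos != 8 <-> pos >= -9) -> (8*m <= 17 <-> (2*e != 1 <-> 6*m = 6))) and ((not (pos != 8 <-> pos >= -9)) -> (4*pos <= 5 <-> (2*e != 1 <-> 4*pos = 0))))) and (m != 6 -> (2*m <= 5 <-> (2*e != 1 <-> 3*m = 0)))
Answer: WP = ((not (m != 6)) -> (((pos != 8 <-> pos >= -9) -> (8*m <= 17 <-> (2*e != 1 <-> 6*m = 6))) and ((not (pos != 8 <-> pos >= -9)) -> (4*pos <= 5 <-> (2*e != 1 <-> 4*pos = 0))))) and (m != 6 -> (2*m <= 5 <-> (2*e != 1 <-> 3*m = 0)))


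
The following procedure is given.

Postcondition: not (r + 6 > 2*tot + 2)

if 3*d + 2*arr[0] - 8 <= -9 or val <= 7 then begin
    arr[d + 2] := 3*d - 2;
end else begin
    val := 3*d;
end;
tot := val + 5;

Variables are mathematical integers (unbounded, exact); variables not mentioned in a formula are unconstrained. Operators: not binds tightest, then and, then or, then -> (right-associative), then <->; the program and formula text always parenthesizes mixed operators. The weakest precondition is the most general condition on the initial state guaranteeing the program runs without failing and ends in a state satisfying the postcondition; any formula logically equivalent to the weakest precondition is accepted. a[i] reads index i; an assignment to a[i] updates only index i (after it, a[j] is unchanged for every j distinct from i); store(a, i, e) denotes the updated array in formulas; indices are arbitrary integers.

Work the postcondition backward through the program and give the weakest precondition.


Working backward. After the program, the postcondition not (r + 6 > 2*tot + 2) must hold; in canonical form it is not (r > 2*tot - 4).
Before tot := val + 5: not (r > 2*val + 6)
Then branch requires not (r > 2*val + 6); else branch requires not (r > 6*d + 6).
Before the if: ((2*arr[0] + 3*d <= -1 or val <= 7) -> (not (r > 2*val + 6))) and ((not (2*arr[0] + 3*d <= -1 or val <= 7)) -> (not (r > 6*d + 6)))
Answer: WP = ((2*arr[0] + 3*d <= -1 or val <= 7) -> (not (r > 2*val + 6))) and ((not (2*arr[0] + 3*d <= -1 or val <= 7)) -> (not (r > 6*d + 6)))


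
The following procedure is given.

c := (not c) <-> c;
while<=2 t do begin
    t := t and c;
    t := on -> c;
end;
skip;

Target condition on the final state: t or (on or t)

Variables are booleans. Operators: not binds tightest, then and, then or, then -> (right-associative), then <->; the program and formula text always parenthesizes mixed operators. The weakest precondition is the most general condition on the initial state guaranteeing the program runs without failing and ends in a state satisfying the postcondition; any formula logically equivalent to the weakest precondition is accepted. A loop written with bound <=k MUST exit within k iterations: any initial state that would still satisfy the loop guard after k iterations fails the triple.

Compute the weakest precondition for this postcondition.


Working backward. After the program, the postcondition t or (on or t) must hold; in canonical form it is t or on.
Before skip: t or on
Before the loop (bound <=2), unroll the exhaustion recursion (WP_0 = exit-now case; WP_j = one more guarded iteration, up to j = 2):
  WP_0: (not t) and (t or on)
  WP_1: (t -> ((not (on -> c)) and ((on -> c) or on))) and ((not t) -> (t or on))
  WP_2: (t -> (((on -> c) -> ((not (on -> c)) and ((on -> c) or on))) and ((not (on -> c)) -> ((on -> c) or on)))) and ((not t) -> (t or on))
So before the loop: (t -> (((on -> c) -> ((not (on -> c)) and ((on -> c) or on))) and ((not (on -> c)) -> ((on -> c) or on)))) and ((not t) -> (t or on))
Before c := (not c) <-> c: (t -> (((on -> ((not c) <-> c)) -> ((not (on -> ((not c) <-> c))) and ((on -> ((not c) <-> c)) or on))) and ((not (on -> ((not c) <-> c))) -> ((on -> ((not c) <-> c)) or on)))) and ((not t) -> (t or on))
Answer: WP = (t -> (((on -> ((not c) <-> c)) -> ((not (on -> ((not c) <-> c))) and ((on -> ((not c) <-> c)) or on))) and ((not (on -> ((not c) <-> c))) -> ((on -> ((not c) <-> c)) or on)))) and ((not t) -> (t or on))


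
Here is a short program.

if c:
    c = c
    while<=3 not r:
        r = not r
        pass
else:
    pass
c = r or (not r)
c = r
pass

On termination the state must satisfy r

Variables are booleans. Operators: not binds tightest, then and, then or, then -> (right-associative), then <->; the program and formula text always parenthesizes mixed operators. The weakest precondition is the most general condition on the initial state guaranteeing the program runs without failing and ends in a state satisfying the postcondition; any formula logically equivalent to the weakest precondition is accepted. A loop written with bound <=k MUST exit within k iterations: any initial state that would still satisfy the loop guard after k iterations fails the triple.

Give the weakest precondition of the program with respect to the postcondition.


Working backward. After the program, r must hold.
Before skip: r
Before c := r: r
Before c := r or (not r): r
Then branch requires true; else branch requires r.
Before the if: (not c) -> r
Answer: WP = (not c) -> r


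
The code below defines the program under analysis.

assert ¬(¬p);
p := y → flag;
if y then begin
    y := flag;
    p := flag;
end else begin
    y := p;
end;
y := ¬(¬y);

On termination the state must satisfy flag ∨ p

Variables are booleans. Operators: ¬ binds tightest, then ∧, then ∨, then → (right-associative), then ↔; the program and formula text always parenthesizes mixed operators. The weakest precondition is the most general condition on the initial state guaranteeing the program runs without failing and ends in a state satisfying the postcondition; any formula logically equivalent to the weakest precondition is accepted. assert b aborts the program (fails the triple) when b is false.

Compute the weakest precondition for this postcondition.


Working backward. After the program, flag ∨ p must hold.
Before y := ¬(¬y): flag ∨ p
Then branch requires flag; else branch requires flag ∨ p.
Before the if: (y → flag) ∧ ((¬y) → (flag ∨ p))
Before p := y → flag: (y → flag) ∧ ((¬y) → (flag ∨ (y → flag)))
Before assert ¬(¬p): p ∧ (y → flag) ∧ ((¬y) → (flag ∨ (y → flag)))
Answer: WP = p ∧ (y → flag) ∧ ((¬y) → (flag ∨ (y → flag)))


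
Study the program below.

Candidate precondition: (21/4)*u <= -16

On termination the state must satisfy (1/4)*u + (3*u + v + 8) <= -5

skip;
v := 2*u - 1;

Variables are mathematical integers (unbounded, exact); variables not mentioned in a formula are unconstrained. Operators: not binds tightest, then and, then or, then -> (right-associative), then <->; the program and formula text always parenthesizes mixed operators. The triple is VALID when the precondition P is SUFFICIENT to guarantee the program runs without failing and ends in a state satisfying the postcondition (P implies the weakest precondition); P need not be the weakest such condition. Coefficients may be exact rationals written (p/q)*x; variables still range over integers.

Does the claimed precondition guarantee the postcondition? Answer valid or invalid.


Working backward. After the program, the postcondition (1/4)*u + (3*u + v + 8) <= -5 must hold; in canonical form it is (13/4)*u + v <= -13.
Before v := 2*u - 1: (21/4)*u <= -12
Before skip: (21/4)*u <= -12
The weakest precondition is (21/4)*u <= -12.
Check whether (21/4)*u <= -16 implies it.
Every state satisfying the precondition satisfies the weakest precondition: the implication holds.
Answer: valid


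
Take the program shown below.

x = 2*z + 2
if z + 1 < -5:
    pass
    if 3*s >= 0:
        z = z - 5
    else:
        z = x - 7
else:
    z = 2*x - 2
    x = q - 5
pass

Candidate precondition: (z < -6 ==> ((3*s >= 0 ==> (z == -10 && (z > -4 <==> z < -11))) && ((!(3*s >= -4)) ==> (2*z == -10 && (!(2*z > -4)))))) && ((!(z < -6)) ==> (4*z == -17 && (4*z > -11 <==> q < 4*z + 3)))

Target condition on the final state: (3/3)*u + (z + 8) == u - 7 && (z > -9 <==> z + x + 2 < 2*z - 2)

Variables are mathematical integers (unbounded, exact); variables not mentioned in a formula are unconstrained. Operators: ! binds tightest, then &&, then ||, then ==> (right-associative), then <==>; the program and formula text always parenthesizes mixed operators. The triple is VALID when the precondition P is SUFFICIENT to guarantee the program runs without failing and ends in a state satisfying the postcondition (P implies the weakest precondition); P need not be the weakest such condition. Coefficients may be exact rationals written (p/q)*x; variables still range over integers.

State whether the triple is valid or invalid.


Working backward. After the program, the postcondition (3/3)*u + (z + 8) == u - 7 && (z > -9 <==> z + x + 2 < 2*z - 2) must hold; in canonical form it is z == -15 && (z > -9 <==> x < z - 4).
Before skip: z == -15 && (z > -9 <==> x < z - 4)
Then branch requires (3*s >= 0 ==> (z == -10 && (z > -4 <==> x < z - 9))) && ((!(3*s >= 0)) ==> (x == -8 && (!(x > -2)))); else branch requires 2*x == -13 && (2*x > -7 <==> q < 2*x - 1).
Before the if: (z < -6 ==> ((3*s >= 0 ==> (z == -10 && (z > -4 <==> x < z - 9))) && ((!(3*s >= 0)) ==> (x == -8 && (!(x > -2)))))) && ((!(z < -6)) ==> (2*x == -13 && (2*x > -7 <==> q < 2*x - 1)))
Before x := 2*z + 2: (z < -6 ==> ((3*s >= 0 ==> (z == -10 && (z > -4 <==> z < -11))) && ((!(3*s >= 0)) ==> (2*z == -10 && (!(2*z > -4)))))) && ((!(z < -6)) ==> (4*z == -17 && (4*z > -11 <==> q < 4*z + 3)))
The weakest precondition is (z < -6 ==> ((3*s >= 0 ==> (z == -10 && (z > -4 <==> z < -11))) && ((!(3*s >= 0)) ==> (2*z == -10 && (!(2*z > -4)))))) && ((!(z < -6)) ==> (4*z == -17 && (4*z > -11 <==> q < 4*z + 3))).
Check whether (z < -6 ==> ((3*s >= 0 ==> (z == -10 && (z > -4 <==> z < -11))) && ((!(3*s >= -4)) ==> (2*z == -10 && (!(2*z > -4)))))) && ((!(z < -6)) ==> (4*z == -17 && (4*z > -11 <==> q < 4*z + 3))) implies it.
Countermodel: at the initial state q = 0, s = -1, z = -7, the precondition holds but the weakest precondition fails.
Answer: invalid


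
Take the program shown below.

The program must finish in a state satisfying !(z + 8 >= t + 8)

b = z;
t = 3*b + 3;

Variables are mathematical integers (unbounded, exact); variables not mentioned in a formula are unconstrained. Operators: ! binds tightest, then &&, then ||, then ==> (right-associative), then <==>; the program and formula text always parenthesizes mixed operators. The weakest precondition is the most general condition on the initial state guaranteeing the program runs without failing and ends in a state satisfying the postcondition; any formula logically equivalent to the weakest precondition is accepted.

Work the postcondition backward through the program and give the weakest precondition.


Working backward. After the program, the postcondition !(z + 8 >= t + 8) must hold; in canonical form it is !(z >= t).
Before t := 3*b + 3: !(z >= 3*b + 3)
Before b := z: !(2*z <= -3)
Answer: WP = !(2*z <= -3)


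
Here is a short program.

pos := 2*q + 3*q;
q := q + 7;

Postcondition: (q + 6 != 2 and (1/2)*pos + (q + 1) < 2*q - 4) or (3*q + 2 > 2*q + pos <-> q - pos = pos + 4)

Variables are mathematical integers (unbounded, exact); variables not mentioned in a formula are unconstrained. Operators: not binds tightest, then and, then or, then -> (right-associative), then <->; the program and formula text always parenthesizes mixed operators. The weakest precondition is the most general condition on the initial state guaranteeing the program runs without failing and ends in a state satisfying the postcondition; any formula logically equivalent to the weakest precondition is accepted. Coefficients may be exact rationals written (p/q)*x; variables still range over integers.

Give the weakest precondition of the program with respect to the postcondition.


Working backward. After the program, the postcondition (q + 6 != 2 and (1/2)*pos + (q + 1) < 2*q - 4) or (3*q + 2 > 2*q + pos <-> q - pos = pos + 4) must hold; in canonical form it is (q != -4 and (1/2)*pos < q - 5) or (q > pos - 2 <-> q = 2*pos + 4).
Before q := q + 7: (q != -11 and (1/2)*pos < q + 2) or (q > pos - 9 <-> q = 2*pos - 3)
Before pos := 2*q + 3*q: (q != -11 and (3/2)*q < 2) or (4*q < 9 <-> 9*q = 3)
Answer: WP = (q != -11 and (3/2)*q < 2) or (4*q < 9 <-> 9*q = 3)


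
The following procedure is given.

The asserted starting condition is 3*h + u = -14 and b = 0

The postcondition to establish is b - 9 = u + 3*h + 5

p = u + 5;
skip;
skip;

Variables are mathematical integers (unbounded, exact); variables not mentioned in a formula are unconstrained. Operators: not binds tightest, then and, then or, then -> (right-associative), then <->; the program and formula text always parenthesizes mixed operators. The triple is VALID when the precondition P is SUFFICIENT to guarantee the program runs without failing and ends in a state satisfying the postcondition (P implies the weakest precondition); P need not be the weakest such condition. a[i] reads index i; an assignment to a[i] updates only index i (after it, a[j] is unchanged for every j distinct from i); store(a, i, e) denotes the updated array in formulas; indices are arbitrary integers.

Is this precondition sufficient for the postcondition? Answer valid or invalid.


Working backward. After the program, the postcondition b - 9 = u + 3*h + 5 must hold; in canonical form it is b = 3*h + u + 14.
Before skip: b = 3*h + u + 14
Before skip: b = 3*h + u + 14
Before p := u + 5: b = 3*h + u + 14
The weakest precondition is b = 3*h + u + 14.
Check whether 3*h + u = -14 and b = 0 implies it.
Every state satisfying the precondition satisfies the weakest precondition: the implication holds.
Answer: valid


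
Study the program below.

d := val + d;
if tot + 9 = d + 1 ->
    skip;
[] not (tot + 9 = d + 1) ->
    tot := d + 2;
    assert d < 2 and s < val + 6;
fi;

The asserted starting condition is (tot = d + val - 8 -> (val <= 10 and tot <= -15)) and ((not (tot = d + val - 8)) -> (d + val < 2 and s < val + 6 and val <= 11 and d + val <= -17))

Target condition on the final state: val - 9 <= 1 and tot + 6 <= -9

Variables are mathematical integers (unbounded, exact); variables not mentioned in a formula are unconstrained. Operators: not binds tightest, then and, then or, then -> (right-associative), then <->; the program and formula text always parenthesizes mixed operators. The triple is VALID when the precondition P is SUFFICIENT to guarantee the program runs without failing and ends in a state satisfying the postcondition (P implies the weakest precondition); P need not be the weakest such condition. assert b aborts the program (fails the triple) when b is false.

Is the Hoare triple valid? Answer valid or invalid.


Working backward. After the program, the postcondition val - 9 <= 1 and tot + 6 <= -9 must hold; in canonical form it is val <= 10 and tot <= -15.
Then branch requires val <= 10 and tot <= -15; else branch requires d < 2 and s < val + 6 and val <= 10 and d <= -17.
Before the if: (tot = d - 8 -> (val <= 10 and tot <= -15)) and ((not (tot = d - 8)) -> (d < 2 and s < val + 6 and val <= 10 and d <= -17))
Before d := val + d: (tot = d + val - 8 -> (val <= 10 and tot <= -15)) and ((not (tot = d + val - 8)) -> (d + val < 2 and s < val + 6 and val <= 10 and d + val <= -17))
The weakest precondition is (tot = d + val - 8 -> (val <= 10 and tot <= -15)) and ((not (tot = d + val - 8)) -> (d + val < 2 and s < val + 6 and val <= 10 and d + val <= -17)).
Check whether (tot = d + val - 8 -> (val <= 10 and tot <= -15)) and ((not (tot = d + val - 8)) -> (d + val < 2 and s < val + 6 and val <= 11 and d + val <= -17)) implies it.
Countermodel: at the initial state d = -28, s = 16, tot = -24, val = 11, the precondition holds but the weakest precondition fails.
Answer: invalid


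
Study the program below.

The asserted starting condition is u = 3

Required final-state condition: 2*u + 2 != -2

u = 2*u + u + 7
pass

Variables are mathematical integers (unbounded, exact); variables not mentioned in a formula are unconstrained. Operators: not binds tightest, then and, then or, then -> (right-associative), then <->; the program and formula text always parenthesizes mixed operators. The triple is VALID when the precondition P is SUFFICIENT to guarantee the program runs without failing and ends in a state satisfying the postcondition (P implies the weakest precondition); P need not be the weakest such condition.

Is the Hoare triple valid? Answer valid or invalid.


Working backward. After the program, the postcondition 2*u + 2 != -2 must hold; in canonical form it is 2*u != -4.
Before skip: 2*u != -4
Before u := 2*u + u + 7: 6*u != -18
The weakest precondition is 6*u != -18.
Check whether u = 3 implies it.
Every state satisfying the precondition satisfies the weakest precondition: the implication holds.
Answer: valid


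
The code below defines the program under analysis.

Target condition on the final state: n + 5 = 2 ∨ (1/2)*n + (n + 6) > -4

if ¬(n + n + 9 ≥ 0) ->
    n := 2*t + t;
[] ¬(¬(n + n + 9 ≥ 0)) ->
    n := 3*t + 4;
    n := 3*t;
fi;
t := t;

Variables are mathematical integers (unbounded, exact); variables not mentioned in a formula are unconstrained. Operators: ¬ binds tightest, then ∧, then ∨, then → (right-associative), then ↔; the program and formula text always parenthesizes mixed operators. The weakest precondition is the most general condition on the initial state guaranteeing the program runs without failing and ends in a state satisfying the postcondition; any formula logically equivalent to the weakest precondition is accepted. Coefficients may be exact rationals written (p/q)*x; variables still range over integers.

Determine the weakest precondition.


Working backward. After the program, the postcondition n + 5 = 2 ∨ (1/2)*n + (n + 6) > -4 must hold; in canonical form it is n = -3 ∨ (3/2)*n > -10.
Before t := t: n = -3 ∨ (3/2)*n > -10
Then branch requires 3*t = -3 ∨ (9/2)*t > -10; else branch requires 3*t = -3 ∨ (9/2)*t > -10.
Before the if: ((¬(2*n ≥ -9)) → (3*t = -3 ∨ (9/2)*t > -10)) ∧ (2*n ≥ -9 → (3*t = -3 ∨ (9/2)*t > -10))
Answer: WP = ((¬(2*n ≥ -9)) → (3*t = -3 ∨ (9/2)*t > -10)) ∧ (2*n ≥ -9 → (3*t = -3 ∨ (9/2)*t > -10))


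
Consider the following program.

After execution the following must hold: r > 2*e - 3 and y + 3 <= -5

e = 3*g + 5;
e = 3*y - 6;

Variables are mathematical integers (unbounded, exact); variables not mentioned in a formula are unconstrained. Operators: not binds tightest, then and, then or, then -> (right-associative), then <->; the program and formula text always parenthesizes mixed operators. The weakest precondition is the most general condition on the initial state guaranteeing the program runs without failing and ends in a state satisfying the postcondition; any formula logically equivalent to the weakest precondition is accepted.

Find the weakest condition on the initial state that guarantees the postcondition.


Working backward. After the program, the postcondition r > 2*e - 3 and y + 3 <= -5 must hold; in canonical form it is r > 2*e - 3 and y <= -8.
Before e := 3*y - 6: r > 6*y - 15 and y <= -8
Before e := 3*g + 5: r > 6*y - 15 and y <= -8
Answer: WP = r > 6*y - 15 and y <= -8
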